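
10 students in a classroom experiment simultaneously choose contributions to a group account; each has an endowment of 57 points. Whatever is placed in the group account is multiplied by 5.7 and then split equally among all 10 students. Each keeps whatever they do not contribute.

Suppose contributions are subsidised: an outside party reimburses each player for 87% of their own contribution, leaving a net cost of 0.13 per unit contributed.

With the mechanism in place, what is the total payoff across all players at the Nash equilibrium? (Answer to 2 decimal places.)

With the mechanism, a contributed unit returns (5.7/10) / 0.13 = 4.3846 per unit of net cost to the contributor — now above 1 — so contributing fully is weakly dominant for every player.
At the Nash equilibrium everyone contributes 57. Group total payoff = 10 × (57 × 0.87 + 5.7 × 57) = 3744.90.

3744.90 points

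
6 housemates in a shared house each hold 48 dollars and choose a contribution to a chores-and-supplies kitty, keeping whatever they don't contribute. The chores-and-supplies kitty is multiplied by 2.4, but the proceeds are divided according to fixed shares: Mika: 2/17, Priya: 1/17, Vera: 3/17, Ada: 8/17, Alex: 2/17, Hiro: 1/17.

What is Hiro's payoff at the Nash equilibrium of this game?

54.78 dollars

A player with share s gets back 2.4·s per unit contributed, so full contribution is dominant for anyone with s > 1/2.4 = 0.4167 and zero contribution is dominant for anyone below.
Ada alone (share 8/17) is above the threshold, contributing 48; the remaining 5 contribute 0. Total contributed: 48.
Hiro keeps 48 and receives 2.4 × 48 × 1/17 = 6.78 from the chores-and-supplies kitty, for a payoff of 54.78.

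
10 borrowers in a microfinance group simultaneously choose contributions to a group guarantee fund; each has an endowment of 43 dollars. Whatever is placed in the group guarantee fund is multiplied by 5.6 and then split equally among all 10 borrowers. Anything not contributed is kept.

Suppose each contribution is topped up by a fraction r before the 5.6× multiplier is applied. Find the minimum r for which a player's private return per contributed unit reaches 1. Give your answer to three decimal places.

0.786

With matching at rate r, one contributed unit becomes (1 + r) in the group guarantee fund and returns 5.6 × (1 + r) / 10 to the contributor.
Setting this equal to 1: 1 + r = 10/5.6 = 1.7857.
So the minimum matching rate is r = 1.7857 − 1 = 0.786.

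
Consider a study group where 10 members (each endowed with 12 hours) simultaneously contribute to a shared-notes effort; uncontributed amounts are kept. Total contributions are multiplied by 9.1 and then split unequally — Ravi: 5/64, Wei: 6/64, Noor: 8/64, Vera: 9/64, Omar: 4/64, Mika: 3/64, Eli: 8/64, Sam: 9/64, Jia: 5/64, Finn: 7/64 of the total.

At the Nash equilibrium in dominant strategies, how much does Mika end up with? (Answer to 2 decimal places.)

Player j's private return per contributed unit is 9.1 × (j's share). Contributing is weakly dominant for j when that share is at least 1/9.1 = 0.1099, and contributing 0 is dominant otherwise.
Noor, Vera, Eli and Sam clear that bar, contributing 12 each; the remaining 6 contribute 0. Total contributed: 48.
Mika keeps 12 and receives 9.1 × 48 × 3/64 = 20.48 from the shared-notes effort, for a payoff of 32.48.

32.48 hours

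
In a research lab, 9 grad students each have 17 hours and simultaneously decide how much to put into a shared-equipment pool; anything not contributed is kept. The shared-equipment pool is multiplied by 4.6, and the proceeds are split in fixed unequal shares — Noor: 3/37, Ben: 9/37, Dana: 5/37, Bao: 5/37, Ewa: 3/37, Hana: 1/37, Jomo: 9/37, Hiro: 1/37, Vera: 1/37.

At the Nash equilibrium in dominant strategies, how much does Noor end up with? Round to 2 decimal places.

For player j, contributing a unit is worthwhile iff 4.6 × (j's share) ≥ 1, i.e. iff j's share is at least 0.2174.
The shares above 0.2174 belong to Ben and Jomo, contributing 17 each; the remaining 7 contribute 0. Total contributed: 34.
Noor keeps 17 and receives 4.6 × 34 × 3/37 = 12.68 from the shared-equipment pool, for a payoff of 29.68.

29.68 hours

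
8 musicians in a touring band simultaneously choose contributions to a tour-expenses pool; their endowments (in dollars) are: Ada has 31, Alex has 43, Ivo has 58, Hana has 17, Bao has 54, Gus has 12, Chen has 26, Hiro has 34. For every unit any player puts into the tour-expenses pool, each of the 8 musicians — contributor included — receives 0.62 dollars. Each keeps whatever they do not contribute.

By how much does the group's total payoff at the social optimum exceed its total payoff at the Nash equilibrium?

The private return per contributed unit is 0.62 < 1 for everyone, so the Nash equilibrium is zero contribution and the group total is Σ E_j = 31 + 43 + 58 + 17 + 54 + 12 + 26 + 34 = 275.
Each contributed unit returns 4.960 to the group, so the social optimum is full contribution by everyone: group total = 4.960 × 275 = 1364.00.
Efficiency loss = (4.960 − 1) × 275 = 1089.00.

1089.00 dollars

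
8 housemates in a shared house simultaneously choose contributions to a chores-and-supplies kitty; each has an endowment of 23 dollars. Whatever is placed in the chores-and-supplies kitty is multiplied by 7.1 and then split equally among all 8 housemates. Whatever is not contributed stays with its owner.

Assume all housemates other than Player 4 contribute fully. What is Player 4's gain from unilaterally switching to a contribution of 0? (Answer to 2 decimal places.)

2.59 dollars

Switching from a contribution of 23 to 0 lets Player 4 keep an extra 23 dollars, but lowers the chores-and-supplies kitty by 23, which costs Player 4 their own share of that drop: 7.1/8 × 23 = 20.41.
Net gain = 23 − 20.41 = 2.59. The private return per contributed unit (0.8875) is below 1, so free-riding is indeed the best response regardless of what the others do.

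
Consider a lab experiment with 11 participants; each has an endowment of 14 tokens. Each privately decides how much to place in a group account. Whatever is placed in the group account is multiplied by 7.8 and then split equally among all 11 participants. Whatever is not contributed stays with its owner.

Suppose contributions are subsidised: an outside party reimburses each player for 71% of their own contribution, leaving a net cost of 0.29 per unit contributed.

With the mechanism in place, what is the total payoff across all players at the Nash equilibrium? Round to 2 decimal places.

Under the mechanism each unit contributed yields (7.8/11) / 0.29 = 2.4451 back to its contributor per unit of net cost, which exceeds 1, making full contribution the dominant choice for everyone.
At the Nash equilibrium everyone contributes 14. Group total payoff = 11 × (14 × 0.71 + 7.8 × 14) = 1310.54.

1310.54 tokens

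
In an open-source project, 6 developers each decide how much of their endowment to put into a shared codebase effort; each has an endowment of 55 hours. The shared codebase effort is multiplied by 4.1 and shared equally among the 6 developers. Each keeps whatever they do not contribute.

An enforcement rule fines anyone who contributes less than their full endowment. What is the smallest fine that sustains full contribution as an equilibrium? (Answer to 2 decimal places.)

17.42 hours

Given the others contribute fully, the best deviation is to contribute 0 (any partial contribution still incurs the fine and gives up units whose private return 0.6833 is below 1).
Deviating from 55 to 0 saves 55 hours but forfeits the deviator's share of the drop in the shared codebase effort: 4.1/6 × 55 = 37.58.
So the deviation gain is 55 − 37.58 = 17.42, and the fine must be at least 17.42 hours to wipe it out.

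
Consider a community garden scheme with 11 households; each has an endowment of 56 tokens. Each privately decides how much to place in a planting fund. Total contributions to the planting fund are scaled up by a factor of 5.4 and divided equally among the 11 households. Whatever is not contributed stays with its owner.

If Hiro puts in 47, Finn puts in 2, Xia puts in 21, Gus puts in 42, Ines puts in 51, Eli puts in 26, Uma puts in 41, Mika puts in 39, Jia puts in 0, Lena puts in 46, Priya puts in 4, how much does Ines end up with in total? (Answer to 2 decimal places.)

Total contributed: 47 + 2 + 21 + 42 + 51 + 26 + 41 + 39 + 0 + 46 + 4 = 319.
Each receives 5.4 × 319 / 11 = 156.60 from the planting fund.
Ines keeps 56 − 51 = 5, so Ines's payoff is 5 + 156.60 = 161.60.

161.60 tokens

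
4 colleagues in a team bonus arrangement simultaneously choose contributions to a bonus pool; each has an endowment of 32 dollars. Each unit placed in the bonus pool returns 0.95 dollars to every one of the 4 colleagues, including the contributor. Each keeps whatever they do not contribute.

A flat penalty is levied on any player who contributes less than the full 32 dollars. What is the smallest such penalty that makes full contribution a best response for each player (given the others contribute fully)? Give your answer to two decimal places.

Given the others contribute fully, the best deviation is to contribute 0 (any partial contribution still incurs the fine and gives up units whose private return 0.95 is below 1).
Deviating from 32 to 0 saves 32 dollars but forfeits the deviator's share of the drop in the bonus pool: 0.95 × 32 = 30.40.
So the deviation gain is 32 − 30.40 = 1.60, and the fine must be at least 1.60 dollars to wipe it out.

1.60 dollars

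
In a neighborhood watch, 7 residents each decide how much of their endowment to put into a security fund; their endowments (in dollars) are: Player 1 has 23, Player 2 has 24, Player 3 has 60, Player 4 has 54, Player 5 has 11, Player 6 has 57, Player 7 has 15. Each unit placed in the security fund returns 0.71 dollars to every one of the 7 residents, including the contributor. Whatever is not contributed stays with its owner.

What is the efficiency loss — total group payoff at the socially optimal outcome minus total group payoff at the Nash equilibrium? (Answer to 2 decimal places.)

The private return per contributed unit is 0.71 < 1 for everyone, so the Nash equilibrium is zero contribution and the group total is Σ E_j = 23 + 24 + 60 + 54 + 11 + 57 + 15 = 244.
Each contributed unit returns 4.970 to the group, so the social optimum is full contribution by everyone: group total = 4.970 × 244 = 1212.68.
Efficiency loss = (4.970 − 1) × 244 = 968.68.

968.68 dollars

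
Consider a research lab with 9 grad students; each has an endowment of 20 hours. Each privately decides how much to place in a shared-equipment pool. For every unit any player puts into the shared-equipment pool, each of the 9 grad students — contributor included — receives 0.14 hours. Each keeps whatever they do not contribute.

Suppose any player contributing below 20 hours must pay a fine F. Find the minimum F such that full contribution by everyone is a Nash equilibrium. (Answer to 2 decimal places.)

17.20 hours

Given the others contribute fully, the best deviation is to contribute 0 (any partial contribution still incurs the fine and gives up units whose private return 0.14 is below 1).
Deviating from 20 to 0 saves 20 hours but forfeits the deviator's share of the drop in the shared-equipment pool: 0.14 × 20 = 2.80.
So the deviation gain is 20 − 2.80 = 17.20, and the fine must be at least 17.20 hours to wipe it out.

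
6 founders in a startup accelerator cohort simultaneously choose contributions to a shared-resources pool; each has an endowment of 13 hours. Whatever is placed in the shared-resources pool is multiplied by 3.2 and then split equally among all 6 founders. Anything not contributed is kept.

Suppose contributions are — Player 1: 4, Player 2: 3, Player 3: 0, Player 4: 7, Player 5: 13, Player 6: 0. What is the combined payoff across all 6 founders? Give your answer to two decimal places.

Total contributed: 4 + 3 + 0 + 7 + 13 + 0 = 27; total kept: 6 × 13 − 27 = 51.
The shared-resources pool pays out 3.2 × 27 = 86.40 in aggregate.
Group total = 51 + 86.40 = 137.40.

137.40 hours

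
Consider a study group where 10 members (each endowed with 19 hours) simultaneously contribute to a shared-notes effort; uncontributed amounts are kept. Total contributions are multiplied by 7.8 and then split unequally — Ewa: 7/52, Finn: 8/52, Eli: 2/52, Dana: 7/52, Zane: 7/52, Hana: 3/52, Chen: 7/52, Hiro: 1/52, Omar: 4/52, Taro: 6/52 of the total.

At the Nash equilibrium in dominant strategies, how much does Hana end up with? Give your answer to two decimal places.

Player j's private return per contributed unit is 7.8 × (j's share). Contributing is weakly dominant for j when that share is at least 1/7.8 = 0.1282, and contributing 0 is dominant otherwise.
Ewa, Finn, Dana, Zane and Chen are above the threshold, contributing 19 each; the remaining 5 contribute 0. Total contributed: 95.
Hana keeps 19 and receives 7.8 × 95 × 3/52 = 42.75 from the shared-notes effort, for a payoff of 61.75.

61.75 hours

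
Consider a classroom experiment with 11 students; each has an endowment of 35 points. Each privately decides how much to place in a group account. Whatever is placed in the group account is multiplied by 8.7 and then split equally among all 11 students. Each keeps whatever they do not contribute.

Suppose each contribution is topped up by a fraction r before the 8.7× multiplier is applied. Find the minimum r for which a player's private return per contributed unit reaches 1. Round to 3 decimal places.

0.264

With matching at rate r, one contributed unit becomes (1 + r) in the group account and returns 8.7 × (1 + r) / 11 to the contributor.
Setting this equal to 1: 1 + r = 11/8.7 = 1.2644.
So the minimum matching rate is r = 1.2644 − 1 = 0.264.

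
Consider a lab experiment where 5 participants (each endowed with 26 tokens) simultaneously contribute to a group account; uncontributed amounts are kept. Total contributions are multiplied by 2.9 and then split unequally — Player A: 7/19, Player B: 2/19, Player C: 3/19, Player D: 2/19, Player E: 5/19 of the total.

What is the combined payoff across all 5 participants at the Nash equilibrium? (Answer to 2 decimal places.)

A player with share s gets back 2.9·s per unit contributed, so full contribution is dominant for anyone with s > 1/2.9 = 0.3448 and zero contribution is dominant for anyone below.
Player A alone (share 7/19) is above the threshold, contributing 26; the remaining 4 contribute 0. Total contributed: 26.
The group account pays out 2.9 × 26 = 75.40 in total (split across the unequal shares, but the aggregate is all that matters for the group sum).
The 4 free-riders keep 26 each, adding 104. Group total = 104 + 75.40 = 179.40.

179.40 tokens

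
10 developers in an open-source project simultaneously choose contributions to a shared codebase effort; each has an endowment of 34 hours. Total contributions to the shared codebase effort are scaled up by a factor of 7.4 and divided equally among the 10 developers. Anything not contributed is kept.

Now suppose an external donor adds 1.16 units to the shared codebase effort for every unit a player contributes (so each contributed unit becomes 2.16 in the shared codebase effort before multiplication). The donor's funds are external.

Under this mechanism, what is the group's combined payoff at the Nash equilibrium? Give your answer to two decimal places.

5434.56 hours

Under the mechanism each unit contributed yields 7.4 × 2.16 / 10 = 1.5984 back to its contributor per unit of net cost, which exceeds 1, making full contribution the dominant choice for everyone.
So the Nash equilibrium is full contribution by all 10; the group earns 7.4 × 2.16 × 340 = 5434.56.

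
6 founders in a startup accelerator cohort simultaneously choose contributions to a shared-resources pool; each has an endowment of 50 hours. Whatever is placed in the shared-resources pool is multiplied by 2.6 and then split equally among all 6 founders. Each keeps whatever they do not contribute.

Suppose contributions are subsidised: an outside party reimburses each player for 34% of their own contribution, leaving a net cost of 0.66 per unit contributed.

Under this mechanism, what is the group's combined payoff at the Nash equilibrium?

300.00 hours

The effective private return is (2.6/6) / 0.66 = 0.6566, which is still under 1, so the mechanism doesn't change anyone's dominant strategy: zero contribution.
At the Nash equilibrium no one contributes; group total payoff = 6 × 50 = 300.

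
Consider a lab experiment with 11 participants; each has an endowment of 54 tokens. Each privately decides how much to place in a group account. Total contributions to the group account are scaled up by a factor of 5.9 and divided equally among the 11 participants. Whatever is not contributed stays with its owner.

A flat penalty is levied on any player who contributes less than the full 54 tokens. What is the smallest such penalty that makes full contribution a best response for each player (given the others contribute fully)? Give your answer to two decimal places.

25.04 tokens

Given the others contribute fully, the best deviation is to contribute 0 (any partial contribution still incurs the fine and gives up units whose private return 0.5364 is below 1).
Deviating from 54 to 0 saves 54 tokens but forfeits the deviator's share of the drop in the group account: 5.9/11 × 54 = 28.96.
So the deviation gain is 54 − 28.96 = 25.04, and the fine must be at least 25.04 tokens to wipe it out.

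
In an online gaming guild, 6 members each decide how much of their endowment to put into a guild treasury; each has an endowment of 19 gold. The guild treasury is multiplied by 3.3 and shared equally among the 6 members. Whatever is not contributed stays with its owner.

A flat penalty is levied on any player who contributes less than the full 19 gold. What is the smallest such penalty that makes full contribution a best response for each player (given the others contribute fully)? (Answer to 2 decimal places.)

8.55 gold

Given the others contribute fully, the best deviation is to contribute 0 (any partial contribution still incurs the fine and gives up units whose private return 0.5500 is below 1).
Deviating from 19 to 0 saves 19 gold but forfeits the deviator's share of the drop in the guild treasury: 3.3/6 × 19 = 10.45.
So the deviation gain is 19 − 10.45 = 8.55, and the fine must be at least 8.55 gold to wipe it out.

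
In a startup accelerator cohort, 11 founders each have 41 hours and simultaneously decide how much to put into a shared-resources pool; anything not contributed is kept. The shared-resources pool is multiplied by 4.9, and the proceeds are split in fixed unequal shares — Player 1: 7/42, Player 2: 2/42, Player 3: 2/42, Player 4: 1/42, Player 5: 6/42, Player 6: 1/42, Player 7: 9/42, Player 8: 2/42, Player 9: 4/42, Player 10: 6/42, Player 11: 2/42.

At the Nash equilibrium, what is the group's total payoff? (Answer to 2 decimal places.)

610.90 hours

For player j, contributing a unit is worthwhile iff 4.9 × (j's share) ≥ 1, i.e. iff j's share is at least 0.2041.
Player 7 alone (share 9/42) is above the threshold, contributing 41; the remaining 10 contribute 0. Total contributed: 41.
The shared-resources pool pays out 4.9 × 41 = 200.90 in total (split across the unequal shares, but the aggregate is all that matters for the group sum).
The 10 free-riders keep 41 each, adding 410. Group total = 410 + 200.90 = 610.90.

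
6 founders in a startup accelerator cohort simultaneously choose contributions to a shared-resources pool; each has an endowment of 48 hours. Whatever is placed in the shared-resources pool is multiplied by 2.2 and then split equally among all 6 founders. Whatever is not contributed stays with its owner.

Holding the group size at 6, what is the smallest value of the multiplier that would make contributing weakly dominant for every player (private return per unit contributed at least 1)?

A contributed unit returns (multiplier)/6 to its contributor.
This reaches 1 exactly when the multiplier is 6.

6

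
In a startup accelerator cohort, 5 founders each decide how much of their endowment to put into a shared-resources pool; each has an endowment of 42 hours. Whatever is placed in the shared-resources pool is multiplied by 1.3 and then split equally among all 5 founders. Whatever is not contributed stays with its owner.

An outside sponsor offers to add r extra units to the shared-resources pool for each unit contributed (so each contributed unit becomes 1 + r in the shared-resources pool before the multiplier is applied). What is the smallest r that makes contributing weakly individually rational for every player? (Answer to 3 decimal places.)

2.846

With matching at rate r, one contributed unit becomes (1 + r) in the shared-resources pool and returns 1.3 × (1 + r) / 5 to the contributor.
Setting this equal to 1: 1 + r = 5/1.3 = 3.8462.
So the minimum matching rate is r = 3.8462 − 1 = 2.846.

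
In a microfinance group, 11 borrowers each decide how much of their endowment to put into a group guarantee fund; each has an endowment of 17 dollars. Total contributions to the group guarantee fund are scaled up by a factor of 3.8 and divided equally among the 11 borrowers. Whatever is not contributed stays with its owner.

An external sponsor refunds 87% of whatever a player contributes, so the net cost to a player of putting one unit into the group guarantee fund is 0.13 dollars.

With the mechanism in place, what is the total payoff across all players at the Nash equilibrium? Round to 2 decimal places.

873.29 dollars

With the mechanism, a contributed unit returns (3.8/11) / 0.13 = 2.6573 per unit of net cost to the contributor — now above 1 — so contributing fully is weakly dominant for every player.
At the Nash equilibrium everyone contributes 17. Group total payoff = 11 × (17 × 0.87 + 3.8 × 17) = 873.29.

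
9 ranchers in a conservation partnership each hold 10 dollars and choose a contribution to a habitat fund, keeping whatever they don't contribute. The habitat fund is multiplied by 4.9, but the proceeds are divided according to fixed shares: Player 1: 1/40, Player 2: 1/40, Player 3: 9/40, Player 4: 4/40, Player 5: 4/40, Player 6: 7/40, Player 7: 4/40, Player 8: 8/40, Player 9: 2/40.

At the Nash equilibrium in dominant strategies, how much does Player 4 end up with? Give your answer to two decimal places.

14.90 dollars

A player with share s gets back 4.9·s per unit contributed, so full contribution is dominant for anyone with s > 1/4.9 = 0.2041 and zero contribution is dominant for anyone below.
Player 3 alone (share 9/40) is above the threshold, contributing 10; the remaining 8 contribute 0. Total contributed: 10.
Player 4 keeps 10 and receives 4.9 × 10 × 4/40 = 4.90 from the habitat fund, for a payoff of 14.90.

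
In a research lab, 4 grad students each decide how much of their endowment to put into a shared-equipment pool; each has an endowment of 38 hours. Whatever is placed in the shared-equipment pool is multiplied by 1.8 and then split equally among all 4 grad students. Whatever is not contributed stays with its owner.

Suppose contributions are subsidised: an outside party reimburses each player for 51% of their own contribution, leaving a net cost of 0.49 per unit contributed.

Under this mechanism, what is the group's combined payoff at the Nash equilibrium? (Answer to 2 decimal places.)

The effective private return is (1.8/4) / 0.49 = 0.9184, which is still under 1, so the mechanism doesn't change anyone's dominant strategy: zero contribution.
Everyone keeps their endowment and the group total is 4 × 38 = 152.

152.00 hours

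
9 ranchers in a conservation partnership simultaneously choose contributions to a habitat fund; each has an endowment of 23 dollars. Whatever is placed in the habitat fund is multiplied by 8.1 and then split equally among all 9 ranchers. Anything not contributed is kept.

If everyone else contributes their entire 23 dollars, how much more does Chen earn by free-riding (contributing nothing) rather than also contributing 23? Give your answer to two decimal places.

2.30 dollars

Switching from a contribution of 23 to 0 lets Chen keep an extra 23 dollars, but lowers the habitat fund by 23, which costs Chen their own share of that drop: 8.1/9 × 23 = 20.70.
Net gain = 23 − 20.70 = 2.30. The private return per contributed unit (0.9000) is below 1, so free-riding is indeed the best response regardless of what the others do.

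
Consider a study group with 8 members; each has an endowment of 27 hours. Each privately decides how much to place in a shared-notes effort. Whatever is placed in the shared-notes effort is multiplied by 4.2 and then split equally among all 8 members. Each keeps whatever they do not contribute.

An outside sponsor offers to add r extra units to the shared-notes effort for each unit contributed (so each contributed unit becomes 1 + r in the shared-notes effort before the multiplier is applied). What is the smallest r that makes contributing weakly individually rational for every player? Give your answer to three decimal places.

With matching at rate r, one contributed unit becomes (1 + r) in the shared-notes effort and returns 4.2 × (1 + r) / 8 to the contributor.
Setting this equal to 1: 1 + r = 8/4.2 = 1.9048.
So the minimum matching rate is r = 1.9048 − 1 = 0.905.

0.905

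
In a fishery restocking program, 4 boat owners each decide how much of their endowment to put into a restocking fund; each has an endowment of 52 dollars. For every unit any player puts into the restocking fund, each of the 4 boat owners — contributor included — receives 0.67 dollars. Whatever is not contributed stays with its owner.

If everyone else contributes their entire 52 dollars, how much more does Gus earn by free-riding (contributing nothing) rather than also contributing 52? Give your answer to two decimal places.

Switching from a contribution of 52 to 0 lets Gus keep an extra 52 dollars, but lowers the restocking fund by 52, which costs Gus their own share of that drop: 0.67 × 52 = 34.84.
Net gain = 52 − 34.84 = 17.16. The private return per contributed unit (0.67) is below 1, so free-riding is indeed the best response regardless of what the others do.

17.16 dollars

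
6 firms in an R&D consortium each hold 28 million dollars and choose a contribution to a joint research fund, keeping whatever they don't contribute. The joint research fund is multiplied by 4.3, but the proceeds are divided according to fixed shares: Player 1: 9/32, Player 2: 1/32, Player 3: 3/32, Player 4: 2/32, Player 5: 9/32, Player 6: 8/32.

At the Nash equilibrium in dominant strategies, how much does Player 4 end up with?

For player j, contributing a unit is worthwhile iff 4.3 × (j's share) ≥ 1, i.e. iff j's share is at least 0.2326.
Player 1, Player 5 and Player 6 are above the threshold, contributing 28 each; the remaining 3 contribute 0. Total contributed: 84.
Player 4 keeps 28 and receives 4.3 × 84 × 2/32 = 22.58 from the joint research fund, for a payoff of 50.58.

50.58 million dollars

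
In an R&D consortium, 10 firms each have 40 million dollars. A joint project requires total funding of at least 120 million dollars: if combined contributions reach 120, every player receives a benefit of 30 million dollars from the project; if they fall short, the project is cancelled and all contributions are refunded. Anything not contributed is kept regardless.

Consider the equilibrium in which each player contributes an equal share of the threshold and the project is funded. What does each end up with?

Equal share of the threshold: 120/10 = 12.
At this profile no one gains by cutting their contribution: any cut drops the total below 120, the project is cancelled, contributions are refunded, and the deviator ends with 40, which is less than 40 − 12 + 30 = 58. Contributing more than 12 just wastes the excess. So contributing exactly 12 is a best response.
Each player's payoff: 40 − 12 + 30 = 58.

58 million dollars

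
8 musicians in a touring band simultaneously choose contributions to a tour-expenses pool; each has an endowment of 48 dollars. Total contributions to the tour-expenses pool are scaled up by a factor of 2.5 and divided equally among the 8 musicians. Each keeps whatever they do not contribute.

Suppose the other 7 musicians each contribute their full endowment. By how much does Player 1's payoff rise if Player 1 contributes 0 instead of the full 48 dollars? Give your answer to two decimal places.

Switching from a contribution of 48 to 0 lets Player 1 keep an extra 48 dollars, but lowers the tour-expenses pool by 48, which costs Player 1 their own share of that drop: 2.5/8 × 48 = 15.00.
Net gain = 48 − 15.00 = 33.00. The private return per contributed unit (0.3125) is below 1, so free-riding is indeed the best response regardless of what the others do.

33.00 dollars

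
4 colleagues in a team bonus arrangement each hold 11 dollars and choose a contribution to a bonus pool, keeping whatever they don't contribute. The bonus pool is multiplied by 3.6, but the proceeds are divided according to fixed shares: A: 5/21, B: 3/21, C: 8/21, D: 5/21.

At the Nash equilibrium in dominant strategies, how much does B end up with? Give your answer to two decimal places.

For player j, contributing a unit is worthwhile iff 3.6 × (j's share) ≥ 1, i.e. iff j's share is at least 0.2778.
Only C (8/21) clears that bar, contributing 11; the remaining 3 contribute 0. Total contributed: 11.
B keeps 11 and receives 3.6 × 11 × 3/21 = 5.66 from the bonus pool, for a payoff of 16.66.

16.66 dollars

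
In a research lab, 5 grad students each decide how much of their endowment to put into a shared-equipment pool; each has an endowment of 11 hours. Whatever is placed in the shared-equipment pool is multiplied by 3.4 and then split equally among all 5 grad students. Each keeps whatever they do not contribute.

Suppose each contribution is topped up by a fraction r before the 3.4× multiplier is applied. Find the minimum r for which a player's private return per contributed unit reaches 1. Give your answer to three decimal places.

With matching at rate r, one contributed unit becomes (1 + r) in the shared-equipment pool and returns 3.4 × (1 + r) / 5 to the contributor.
Setting this equal to 1: 1 + r = 5/3.4 = 1.4706.
So the minimum matching rate is r = 1.4706 − 1 = 0.471.

0.471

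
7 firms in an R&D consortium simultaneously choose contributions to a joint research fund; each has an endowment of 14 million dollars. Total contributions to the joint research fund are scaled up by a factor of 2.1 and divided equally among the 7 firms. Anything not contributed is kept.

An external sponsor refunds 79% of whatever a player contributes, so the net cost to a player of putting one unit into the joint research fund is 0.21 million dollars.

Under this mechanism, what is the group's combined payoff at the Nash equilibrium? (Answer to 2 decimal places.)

Under the mechanism each unit contributed yields (2.1/7) / 0.21 = 1.4286 back to its contributor per unit of net cost, which exceeds 1, making full contribution the dominant choice for everyone.
So the Nash equilibrium is full contribution by all 7; the group earns 7 × (14 × 0.79 + 2.1 × 14) = 283.22.

283.22 million dollars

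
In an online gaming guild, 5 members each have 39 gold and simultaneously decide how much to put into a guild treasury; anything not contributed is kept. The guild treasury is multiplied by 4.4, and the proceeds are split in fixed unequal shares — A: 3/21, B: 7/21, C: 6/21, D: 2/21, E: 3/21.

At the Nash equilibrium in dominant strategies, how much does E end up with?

88.03 gold

Player j's private return per contributed unit is 4.4 × (j's share). Contributing is weakly dominant for j when that share is at least 1/4.4 = 0.2273, and contributing 0 is dominant otherwise.
The shares above 0.2273 belong to B and C, contributing 39 each; the remaining 3 contribute 0. Total contributed: 78.
E keeps 39 and receives 4.4 × 78 × 3/21 = 49.03 from the guild treasury, for a payoff of 88.03.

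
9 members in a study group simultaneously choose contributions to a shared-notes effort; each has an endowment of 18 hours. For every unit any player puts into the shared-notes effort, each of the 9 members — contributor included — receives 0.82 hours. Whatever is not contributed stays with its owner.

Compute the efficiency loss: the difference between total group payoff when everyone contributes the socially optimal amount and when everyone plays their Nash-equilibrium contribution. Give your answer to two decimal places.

1033.56 hours

The private return per contributed unit is 0.82 < 1, so contributing 0 is dominant for every player. At the Nash equilibrium everyone keeps their 18, and the group total is 9 × 18 = 162.
Each contributed unit returns 7.380 to the group as a whole (0.82 to each of 9 players), which exceeds 1, so the social optimum is full contribution: group total = 7.380 × 162 = 1195.56.
Efficiency loss = 1195.56 − 162 = 1033.56.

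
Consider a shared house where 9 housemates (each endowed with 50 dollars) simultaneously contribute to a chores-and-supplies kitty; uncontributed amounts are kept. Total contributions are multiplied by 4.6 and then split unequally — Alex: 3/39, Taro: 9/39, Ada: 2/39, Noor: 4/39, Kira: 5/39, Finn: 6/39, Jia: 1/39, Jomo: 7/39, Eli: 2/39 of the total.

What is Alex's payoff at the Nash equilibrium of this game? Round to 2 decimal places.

For player j, contributing a unit is worthwhile iff 4.6 × (j's share) ≥ 1, i.e. iff j's share is at least 0.2174.
Only Taro (9/39) clears that bar, contributing 50; the remaining 8 contribute 0. Total contributed: 50.
Alex keeps 50 and receives 4.6 × 50 × 3/39 = 17.69 from the chores-and-supplies kitty, for a payoff of 67.69.

67.69 dollars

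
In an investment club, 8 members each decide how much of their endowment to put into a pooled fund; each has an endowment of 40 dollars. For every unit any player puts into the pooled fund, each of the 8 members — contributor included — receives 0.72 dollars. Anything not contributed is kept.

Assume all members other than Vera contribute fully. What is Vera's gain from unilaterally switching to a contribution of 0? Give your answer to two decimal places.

Switching from a contribution of 40 to 0 lets Vera keep an extra 40 dollars, but lowers the pooled fund by 40, which costs Vera their own share of that drop: 0.72 × 40 = 28.80.
Net gain = 40 − 28.80 = 11.20. The private return per contributed unit (0.72) is below 1, so free-riding is indeed the best response regardless of what the others do.

11.20 dollars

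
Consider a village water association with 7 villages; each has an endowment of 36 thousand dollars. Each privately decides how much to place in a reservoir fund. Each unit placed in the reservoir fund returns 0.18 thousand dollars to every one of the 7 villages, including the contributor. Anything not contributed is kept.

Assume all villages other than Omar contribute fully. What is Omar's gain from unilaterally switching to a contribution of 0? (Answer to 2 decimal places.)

Switching from a contribution of 36 to 0 lets Omar keep an extra 36 thousand dollars, but lowers the reservoir fund by 36, which costs Omar their own share of that drop: 0.18 × 36 = 6.48.
Net gain = 36 − 6.48 = 29.52. The private return per contributed unit (0.18) is below 1, so free-riding is indeed the best response regardless of what the others do.

29.52 thousand dollars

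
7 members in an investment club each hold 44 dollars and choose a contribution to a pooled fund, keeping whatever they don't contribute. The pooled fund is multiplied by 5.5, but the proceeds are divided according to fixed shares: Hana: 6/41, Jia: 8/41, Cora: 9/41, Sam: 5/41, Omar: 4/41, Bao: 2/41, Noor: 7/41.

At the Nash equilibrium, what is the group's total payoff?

Each unit j contributes comes back to j as 5.5 × (j's share), so j prefers to contribute only if that share exceeds 1/5.5 = 0.1818; otherwise keeping the unit dominates.
Jia and Cora clear that bar, contributing 44 each; the remaining 5 contribute 0. Total contributed: 88.
The pooled fund pays out 5.5 × 88 = 484.00 in total (split across the unequal shares, but the aggregate is all that matters for the group sum).
The 5 free-riders keep 44 each, adding 220. Group total = 220 + 484.00 = 704.00.

704.00 dollars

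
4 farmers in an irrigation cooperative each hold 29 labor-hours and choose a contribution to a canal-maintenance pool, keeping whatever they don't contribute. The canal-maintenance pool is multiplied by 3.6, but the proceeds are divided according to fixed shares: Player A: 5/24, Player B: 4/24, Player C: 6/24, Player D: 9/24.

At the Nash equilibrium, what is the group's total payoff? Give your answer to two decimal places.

191.40 labor-hours

A player with share s gets back 3.6·s per unit contributed, so full contribution is dominant for anyone with s > 1/3.6 = 0.2778 and zero contribution is dominant for anyone below.
Player D alone (share 9/24) is above the threshold, contributing 29; the remaining 3 contribute 0. Total contributed: 29.
The canal-maintenance pool pays out 3.6 × 29 = 104.40 in total (split across the unequal shares, but the aggregate is all that matters for the group sum).
The 3 free-riders keep 29 each, adding 87. Group total = 87 + 104.40 = 191.40.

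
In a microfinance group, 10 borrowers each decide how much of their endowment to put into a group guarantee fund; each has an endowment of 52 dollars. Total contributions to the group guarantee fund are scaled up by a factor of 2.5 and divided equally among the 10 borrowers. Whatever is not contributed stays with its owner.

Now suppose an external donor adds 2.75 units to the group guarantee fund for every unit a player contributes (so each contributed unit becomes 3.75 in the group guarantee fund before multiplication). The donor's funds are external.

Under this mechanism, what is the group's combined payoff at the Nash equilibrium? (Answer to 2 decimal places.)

520.00 dollars

With the mechanism, a contributed unit returns 2.5 × 3.75 / 10 = 0.9375 per unit of net cost — still below 1 — so contributing 0 remains dominant for every player.
At the Nash equilibrium no one contributes; group total payoff = 10 × 52 = 520.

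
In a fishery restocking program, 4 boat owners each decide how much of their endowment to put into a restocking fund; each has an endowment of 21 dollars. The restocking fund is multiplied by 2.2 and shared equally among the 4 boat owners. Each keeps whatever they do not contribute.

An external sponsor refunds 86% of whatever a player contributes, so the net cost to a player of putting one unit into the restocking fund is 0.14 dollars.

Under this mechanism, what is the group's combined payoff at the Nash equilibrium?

With the mechanism, a contributed unit returns (2.2/4) / 0.14 = 3.9286 per unit of net cost to the contributor — now above 1 — so contributing fully is weakly dominant for every player.
So the Nash equilibrium is full contribution by all 4; the group earns 4 × (21 × 0.86 + 2.2 × 21) = 257.04.

257.04 dollars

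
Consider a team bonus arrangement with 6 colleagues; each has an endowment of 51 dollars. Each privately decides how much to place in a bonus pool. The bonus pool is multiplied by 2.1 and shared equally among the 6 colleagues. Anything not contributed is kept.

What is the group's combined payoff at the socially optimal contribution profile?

642.60 dollars

Each contributed unit returns 2.100 to the group as a whole (0.3500 to each of 6 players), which exceeds 1, so the social optimum is full contribution: group total = 2.100 × 306 = 642.60.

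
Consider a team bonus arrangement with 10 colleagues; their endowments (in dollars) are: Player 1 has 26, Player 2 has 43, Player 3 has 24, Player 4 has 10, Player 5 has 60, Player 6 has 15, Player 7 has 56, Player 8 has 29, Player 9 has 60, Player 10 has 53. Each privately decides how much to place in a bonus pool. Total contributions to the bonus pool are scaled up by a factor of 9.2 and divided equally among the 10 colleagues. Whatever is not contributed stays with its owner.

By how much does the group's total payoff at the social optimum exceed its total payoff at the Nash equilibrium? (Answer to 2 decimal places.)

The private return per contributed unit is 9.2/10 = 0.9200 < 1 for every player regardless of endowment, so the Nash equilibrium is zero contribution and the group total is Σ E_j = 26 + 43 + 24 + 10 + 60 + 15 + 56 + 29 + 60 + 53 = 376.
Each contributed unit returns 9.200 to the group, so the social optimum is full contribution by everyone: group total = 9.200 × 376 = 3459.20.
Efficiency loss = (9.200 − 1) × 376 = 3083.20.

3083.20 dollars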